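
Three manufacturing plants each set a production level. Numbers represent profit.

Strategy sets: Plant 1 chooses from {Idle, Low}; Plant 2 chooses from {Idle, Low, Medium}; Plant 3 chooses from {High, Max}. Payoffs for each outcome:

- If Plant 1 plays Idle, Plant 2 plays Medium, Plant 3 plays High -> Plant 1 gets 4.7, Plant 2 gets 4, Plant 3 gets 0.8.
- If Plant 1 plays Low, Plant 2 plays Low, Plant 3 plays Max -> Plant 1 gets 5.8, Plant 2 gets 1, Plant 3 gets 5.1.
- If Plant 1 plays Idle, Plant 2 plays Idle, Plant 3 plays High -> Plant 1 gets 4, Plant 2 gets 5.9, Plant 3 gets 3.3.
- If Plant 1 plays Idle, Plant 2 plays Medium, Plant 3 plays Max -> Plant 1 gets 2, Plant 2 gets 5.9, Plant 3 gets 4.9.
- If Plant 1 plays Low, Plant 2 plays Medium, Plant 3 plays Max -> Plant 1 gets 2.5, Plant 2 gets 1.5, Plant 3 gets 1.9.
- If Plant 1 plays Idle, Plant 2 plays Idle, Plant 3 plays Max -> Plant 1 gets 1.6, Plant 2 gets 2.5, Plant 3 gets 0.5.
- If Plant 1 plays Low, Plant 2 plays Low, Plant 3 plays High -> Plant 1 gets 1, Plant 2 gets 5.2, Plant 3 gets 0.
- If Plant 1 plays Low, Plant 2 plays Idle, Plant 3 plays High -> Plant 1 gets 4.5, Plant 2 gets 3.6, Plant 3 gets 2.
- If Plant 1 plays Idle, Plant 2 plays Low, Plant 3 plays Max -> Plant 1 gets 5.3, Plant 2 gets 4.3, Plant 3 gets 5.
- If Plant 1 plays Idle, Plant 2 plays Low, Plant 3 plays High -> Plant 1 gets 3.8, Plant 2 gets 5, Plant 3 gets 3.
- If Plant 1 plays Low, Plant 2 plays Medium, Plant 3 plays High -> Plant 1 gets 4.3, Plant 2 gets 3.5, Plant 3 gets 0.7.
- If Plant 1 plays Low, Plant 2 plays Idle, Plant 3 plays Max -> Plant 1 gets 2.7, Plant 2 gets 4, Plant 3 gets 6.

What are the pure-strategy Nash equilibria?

The unique pure-strategy Nash equilibrium is (Low, Idle, Max).

Plant 1 against (Idle, High): payoffs 4, 4.5 → best response Low.
Plant 1 against (Idle, Max): payoffs 1.6, 2.7 → best response Low.
Plant 1 against (Low, High): payoffs 3.8, 1 → best response Idle.
Plant 1 against (Low, Max): payoffs 5.3, 5.8 → best response Low.
Plant 1 against (Medium, High): payoffs 4.7, 4.3 → best response Idle.
Plant 1 against (Medium, Max): payoffs 2, 2.5 → best response Low.
Plant 2 against (Idle, High): payoffs 5.9, 5, 4 → best response Idle.
Plant 2 against (Idle, Max): payoffs 2.5, 4.3, 5.9 → best response Medium.
Plant 2 against (Low, High): payoffs 3.6, 5.2, 3.5 → best response Low.
Plant 2 against (Low, Max): payoffs 4, 1, 1.5 → best response Idle.
Plant 3 against (Idle, Idle): payoffs 3.3, 0.5 → best response High.
Plant 3 against (Idle, Low): payoffs 3, 5 → best response Max.
Plant 3 against (Idle, Medium): payoffs 0.8, 4.9 → best response Max.
Plant 3 against (Low, Idle): payoffs 2, 6 → best response Max.
Plant 3 against (Low, Low): payoffs 0, 5.1 → best response Max.
Plant 3 against (Low, Medium): payoffs 0.7, 1.9 → best response Max.
Mutual best responses: (Low, Idle, Max).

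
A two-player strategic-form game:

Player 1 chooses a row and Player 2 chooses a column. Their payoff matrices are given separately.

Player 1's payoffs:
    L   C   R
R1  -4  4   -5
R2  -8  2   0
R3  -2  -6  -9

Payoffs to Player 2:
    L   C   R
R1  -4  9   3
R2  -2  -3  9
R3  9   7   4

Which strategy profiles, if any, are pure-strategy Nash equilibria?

(R1, L): Player 1 can switch to R3 (-4 → -2). Not NE.
(R1, C): Player 1 gets 4, best alternative 2; Player 2 gets 9, best alternative 3. No profitable deviation — NE.
(R1, R): Player 1 can switch to R2 (-5 → 0). Not NE.
(R2, L): Player 1 can switch to R1 (-8 → -4). Not NE.
(R2, C): Player 1 can switch to R1 (2 → 4). Not NE.
(R2, R): Player 1 gets 0, best alternative -5; Player 2 gets 9, best alternative -2. No profitable deviation — NE.
(R3, L): Player 1 gets -2, best alternative -4; Player 2 gets 9, best alternative 7. No profitable deviation — NE.
(R3, C): Player 1 can switch to R1 (-6 → 4). Not NE.
(R3, R): Player 1 can switch to R1 (-9 → -5). Not NE.

The pure Nash equilibria are (R1, C); (R2, R); (R3, L).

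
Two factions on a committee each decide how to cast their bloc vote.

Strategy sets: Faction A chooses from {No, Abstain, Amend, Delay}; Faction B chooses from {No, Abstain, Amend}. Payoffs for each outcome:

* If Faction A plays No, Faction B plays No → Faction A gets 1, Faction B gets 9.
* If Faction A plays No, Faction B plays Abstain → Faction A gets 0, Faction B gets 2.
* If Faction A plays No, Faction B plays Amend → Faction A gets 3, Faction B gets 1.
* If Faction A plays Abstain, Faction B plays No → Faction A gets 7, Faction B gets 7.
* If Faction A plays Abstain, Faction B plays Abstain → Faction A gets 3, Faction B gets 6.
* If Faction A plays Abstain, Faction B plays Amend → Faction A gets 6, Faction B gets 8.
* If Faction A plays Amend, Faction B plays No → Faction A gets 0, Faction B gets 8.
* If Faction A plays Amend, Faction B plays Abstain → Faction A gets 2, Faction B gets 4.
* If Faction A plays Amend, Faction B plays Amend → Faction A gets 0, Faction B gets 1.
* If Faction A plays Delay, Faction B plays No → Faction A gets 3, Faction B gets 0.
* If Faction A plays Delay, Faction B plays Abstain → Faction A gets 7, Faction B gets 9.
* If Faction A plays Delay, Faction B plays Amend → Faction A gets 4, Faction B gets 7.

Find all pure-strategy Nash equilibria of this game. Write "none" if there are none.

(Abstain, Amend), (Delay, Abstain)

Faction A against No: payoffs 1, 7, 0, 3 → best response Abstain.
Faction A against Abstain: payoffs 0, 3, 2, 7 → best response Delay.
Faction A against Amend: payoffs 3, 6, 0, 4 → best response Abstain.
Faction B against No: payoffs 9, 2, 1 → best response No.
Faction B against Abstain: payoffs 7, 6, 8 → best response Amend.
Faction B against Amend: payoffs 8, 4, 1 → best response No.
Faction B against Delay: payoffs 0, 9, 7 → best response Abstain.
Mutual best responses: (Abstain, Amend); (Delay, Abstain).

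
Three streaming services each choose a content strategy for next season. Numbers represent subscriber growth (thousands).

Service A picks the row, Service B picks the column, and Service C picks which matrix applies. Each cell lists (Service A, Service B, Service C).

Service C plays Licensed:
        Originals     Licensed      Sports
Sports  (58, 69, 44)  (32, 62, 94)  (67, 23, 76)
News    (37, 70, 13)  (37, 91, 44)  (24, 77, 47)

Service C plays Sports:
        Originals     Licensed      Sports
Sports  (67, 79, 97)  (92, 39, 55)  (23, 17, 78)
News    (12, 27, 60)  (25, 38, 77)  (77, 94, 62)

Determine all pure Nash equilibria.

The pure Nash equilibria are (Sports, Originals, Sports), (News, Sports, Sports).

Mark each player's best response to every combination of opponents' strategies; a profile where every player is best-responding is a pure Nash equilibrium.
Service A against (Originals, Licensed): payoffs 58, 37 → best response Sports.
Service A against (Originals, Sports): payoffs 67, 12 → best response Sports.
Service A against (Licensed, Licensed): payoffs 32, 37 → best response News.
Service A against (Licensed, Sports): payoffs 92, 25 → best response Sports.
Service A against (Sports, Licensed): payoffs 67, 24 → best response Sports.
Service A against (Sports, Sports): payoffs 23, 77 → best response News.
Service B against (Sports, Licensed): payoffs 69, 62, 23 → best response Originals.
Service B against (Sports, Sports): payoffs 79, 39, 17 → best response Originals.
Service B against (News, Licensed): payoffs 70, 91, 77 → best response Licensed.
Service B against (News, Sports): payoffs 27, 38, 94 → best response Sports.
Service C against (Sports, Originals): payoffs 44, 97 → best response Sports.
Service C against (Sports, Licensed): payoffs 94, 55 → best response Licensed.
Service C against (Sports, Sports): payoffs 76, 78 → best response Sports.
Service C against (News, Originals): payoffs 13, 60 → best response Sports.
Service C against (News, Licensed): payoffs 44, 77 → best response Sports.
Service C against (News, Sports): payoffs 47, 62 → best response Sports.
Mutual best responses: (Sports, Originals, Sports); (News, Sports, Sports).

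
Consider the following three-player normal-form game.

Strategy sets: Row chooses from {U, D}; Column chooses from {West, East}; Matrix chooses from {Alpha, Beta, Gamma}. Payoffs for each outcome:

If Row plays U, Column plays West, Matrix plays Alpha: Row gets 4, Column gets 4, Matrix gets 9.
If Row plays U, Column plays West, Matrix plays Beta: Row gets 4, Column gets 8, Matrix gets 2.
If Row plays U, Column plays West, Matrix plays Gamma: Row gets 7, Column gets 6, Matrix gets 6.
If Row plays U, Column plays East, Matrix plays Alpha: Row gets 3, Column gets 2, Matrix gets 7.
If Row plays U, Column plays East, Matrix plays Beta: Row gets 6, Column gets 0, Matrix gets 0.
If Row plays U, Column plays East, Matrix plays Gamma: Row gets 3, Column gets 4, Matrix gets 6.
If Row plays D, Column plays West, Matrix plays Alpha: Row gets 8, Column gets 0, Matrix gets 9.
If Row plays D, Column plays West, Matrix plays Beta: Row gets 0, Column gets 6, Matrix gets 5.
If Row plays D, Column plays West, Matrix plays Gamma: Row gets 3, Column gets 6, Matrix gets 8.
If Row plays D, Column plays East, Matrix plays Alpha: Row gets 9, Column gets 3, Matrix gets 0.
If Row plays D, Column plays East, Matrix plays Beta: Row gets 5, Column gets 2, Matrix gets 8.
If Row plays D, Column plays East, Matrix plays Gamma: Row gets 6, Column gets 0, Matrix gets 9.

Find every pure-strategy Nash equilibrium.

(U, West, Alpha): Row can switch to D (4 → 8). Not NE.
(U, West, Beta): Matrix can switch to Alpha (2 → 9). Not NE.
(U, West, Gamma): Matrix can switch to Alpha (6 → 9). Not NE.
(U, East, Alpha): Row can switch to D (3 → 9). Not NE.
(U, East, Beta): Column can switch to West (0 → 8). Not NE.
(U, East, Gamma): Row can switch to D (3 → 6). Not NE.
(The remaining 6 profiles each have a profitable deviation by the same check.)

There is no pure-strategy Nash equilibrium.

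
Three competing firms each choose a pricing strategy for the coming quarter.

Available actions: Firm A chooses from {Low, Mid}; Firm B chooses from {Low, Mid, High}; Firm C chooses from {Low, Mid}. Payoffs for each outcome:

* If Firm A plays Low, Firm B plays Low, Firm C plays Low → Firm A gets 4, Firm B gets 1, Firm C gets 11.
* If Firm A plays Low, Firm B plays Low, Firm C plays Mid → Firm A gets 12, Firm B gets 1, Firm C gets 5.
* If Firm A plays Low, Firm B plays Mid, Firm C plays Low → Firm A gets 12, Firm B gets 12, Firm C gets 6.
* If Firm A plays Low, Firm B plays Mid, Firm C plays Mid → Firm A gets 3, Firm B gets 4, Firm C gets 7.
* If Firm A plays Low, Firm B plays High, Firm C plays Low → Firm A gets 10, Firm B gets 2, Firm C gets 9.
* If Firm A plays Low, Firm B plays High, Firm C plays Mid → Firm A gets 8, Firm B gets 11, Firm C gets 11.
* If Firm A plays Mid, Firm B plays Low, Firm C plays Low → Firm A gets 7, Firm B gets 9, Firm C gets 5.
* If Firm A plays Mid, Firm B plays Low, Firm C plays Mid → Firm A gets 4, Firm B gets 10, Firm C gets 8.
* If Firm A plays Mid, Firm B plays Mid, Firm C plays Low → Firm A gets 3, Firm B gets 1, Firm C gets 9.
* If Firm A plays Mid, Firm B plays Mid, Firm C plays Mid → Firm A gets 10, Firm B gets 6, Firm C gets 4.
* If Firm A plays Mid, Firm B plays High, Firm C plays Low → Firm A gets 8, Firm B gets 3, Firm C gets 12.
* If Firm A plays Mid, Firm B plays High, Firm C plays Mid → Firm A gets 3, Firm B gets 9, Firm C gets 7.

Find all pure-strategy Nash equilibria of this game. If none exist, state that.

(Low, High, Mid)

Firm A against (Low, Low): payoffs 4, 7 → best response Mid.
Firm A against (Low, Mid): payoffs 12, 4 → best response Low.
Firm A against (Mid, Low): payoffs 12, 3 → best response Low.
Firm A against (Mid, Mid): payoffs 3, 10 → best response Mid.
Firm A against (High, Low): payoffs 10, 8 → best response Low.
Firm A against (High, Mid): payoffs 8, 3 → best response Low.
Firm B against (Low, Low): payoffs 1, 12, 2 → best response Mid.
Firm B against (Low, Mid): payoffs 1, 4, 11 → best response High.
Firm B against (Mid, Low): payoffs 9, 1, 3 → best response Low.
Firm B against (Mid, Mid): payoffs 10, 6, 9 → best response Low.
Firm C against (Low, Low): payoffs 11, 5 → best response Low.
Firm C against (Low, Mid): payoffs 6, 7 → best response Mid.
Firm C against (Low, High): payoffs 9, 11 → best response Mid.
Firm C against (Mid, Low): payoffs 5, 8 → best response Mid.
Firm C against (Mid, Mid): payoffs 9, 4 → best response Low.
Firm C against (Mid, High): payoffs 12, 7 → best response Low.
Mutual best responses: (Low, High, Mid).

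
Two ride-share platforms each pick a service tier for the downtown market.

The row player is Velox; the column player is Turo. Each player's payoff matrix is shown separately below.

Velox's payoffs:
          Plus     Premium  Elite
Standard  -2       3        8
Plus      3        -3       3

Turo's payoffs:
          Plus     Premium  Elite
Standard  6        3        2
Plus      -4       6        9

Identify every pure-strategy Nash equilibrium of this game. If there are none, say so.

(Standard, Plus): Velox can switch to Plus (-2 → 3). Not NE.
(Standard, Premium): Turo can switch to Plus (3 → 6). Not NE.
(Standard, Elite): Turo can switch to Plus (2 → 6). Not NE.
(Plus, Plus): Turo can switch to Premium (-4 → 6). Not NE.
(Plus, Premium): Velox can switch to Standard (-3 → 3). Not NE.
(Plus, Elite): Velox can switch to Standard (3 → 8). Not NE.

none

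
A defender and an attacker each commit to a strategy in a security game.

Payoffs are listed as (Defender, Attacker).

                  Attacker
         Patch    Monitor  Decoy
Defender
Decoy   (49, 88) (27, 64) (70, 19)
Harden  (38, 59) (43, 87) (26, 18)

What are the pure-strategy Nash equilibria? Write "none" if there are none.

(Decoy, Patch): Defender gets 49, best alternative 38; Attacker gets 88, best alternative 64. No profitable deviation — NE.
(Decoy, Monitor): Defender can switch to Harden (27 → 43). Not NE.
(Decoy, Decoy): Attacker can switch to Patch (19 → 88). Not NE.
(Harden, Patch): Defender can switch to Decoy (38 → 49). Not NE.
(Harden, Monitor): Defender gets 43, best alternative 27; Attacker gets 87, best alternative 59. No profitable deviation — NE.
(Harden, Decoy): Defender can switch to Decoy (26 → 70). Not NE.

(Decoy, Patch) and (Harden, Monitor)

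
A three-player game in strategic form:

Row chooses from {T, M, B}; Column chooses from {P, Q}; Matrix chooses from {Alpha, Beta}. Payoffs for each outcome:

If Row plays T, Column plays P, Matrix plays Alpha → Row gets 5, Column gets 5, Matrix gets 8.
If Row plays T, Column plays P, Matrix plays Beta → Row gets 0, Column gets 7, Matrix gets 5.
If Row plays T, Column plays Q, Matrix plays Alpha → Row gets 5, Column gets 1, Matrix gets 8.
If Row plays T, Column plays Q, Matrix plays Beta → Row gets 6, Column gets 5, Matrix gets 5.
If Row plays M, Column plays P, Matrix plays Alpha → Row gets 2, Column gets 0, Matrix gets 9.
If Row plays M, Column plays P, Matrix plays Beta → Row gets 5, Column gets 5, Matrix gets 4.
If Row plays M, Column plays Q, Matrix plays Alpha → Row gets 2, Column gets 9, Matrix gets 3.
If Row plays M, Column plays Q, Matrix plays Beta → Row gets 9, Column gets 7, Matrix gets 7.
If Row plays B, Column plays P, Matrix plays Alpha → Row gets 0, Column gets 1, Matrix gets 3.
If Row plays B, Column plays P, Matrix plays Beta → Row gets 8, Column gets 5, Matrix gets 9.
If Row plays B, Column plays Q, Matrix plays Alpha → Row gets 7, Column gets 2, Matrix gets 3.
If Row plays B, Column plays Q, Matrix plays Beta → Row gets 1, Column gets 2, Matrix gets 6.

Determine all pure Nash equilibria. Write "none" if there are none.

Pure-strategy Nash equilibria: (T, P, Alpha); (M, Q, Beta); (B, P, Beta)

Check each profile: it is a Nash equilibrium iff no player can strictly gain by switching unilaterally.
(T, P, Alpha): Row gets 5, best alternative 2; Column gets 5, best alternative 1; Matrix gets 8, best alternative 5. No profitable deviation — NE.
(T, P, Beta): Row can switch to M (0 → 5). Not NE.
(T, Q, Alpha): Row can switch to B (5 → 7). Not NE.
(T, Q, Beta): Row can switch to M (6 → 9). Not NE.
(M, P, Alpha): Row can switch to T (2 → 5). Not NE.
(M, P, Beta): Row can switch to B (5 → 8). Not NE.
(M, Q, Alpha): Row can switch to T (2 → 5). Not NE.
(M, Q, Beta): Row gets 9, best alternative 6; Column gets 7, best alternative 5; Matrix gets 7, best alternative 3. No profitable deviation — NE.
(B, P, Beta): Row gets 8, best alternative 5; Column gets 5, best alternative 2; Matrix gets 9, best alternative 3. No profitable deviation — NE.
(The remaining 3 profiles each have a profitable deviation by the same check.)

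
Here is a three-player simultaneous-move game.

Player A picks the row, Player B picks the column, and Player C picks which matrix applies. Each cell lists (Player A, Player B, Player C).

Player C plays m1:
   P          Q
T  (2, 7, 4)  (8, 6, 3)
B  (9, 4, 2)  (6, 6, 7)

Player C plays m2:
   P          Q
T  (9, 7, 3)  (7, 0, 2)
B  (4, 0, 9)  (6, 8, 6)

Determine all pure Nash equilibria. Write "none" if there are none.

There is no pure-strategy Nash equilibrium.

Player A against (P, m1): payoffs 2, 9 → best response B.
Player A against (P, m2): payoffs 9, 4 → best response T.
Player A against (Q, m1): payoffs 8, 6 → best response T.
Player A against (Q, m2): payoffs 7, 6 → best response T.
Player B against (T, m1): payoffs 7, 6 → best response P.
Player B against (T, m2): payoffs 7, 0 → best response P.
Player B against (B, m1): payoffs 4, 6 → best response Q.
Player B against (B, m2): payoffs 0, 8 → best response Q.
Player C against (T, P): payoffs 4, 3 → best response m1.
Player C against (T, Q): payoffs 3, 2 → best response m1.
Player C against (B, P): payoffs 2, 9 → best response m2.
Player C against (B, Q): payoffs 7, 6 → best response m1.
No profile is a mutual best response for all players.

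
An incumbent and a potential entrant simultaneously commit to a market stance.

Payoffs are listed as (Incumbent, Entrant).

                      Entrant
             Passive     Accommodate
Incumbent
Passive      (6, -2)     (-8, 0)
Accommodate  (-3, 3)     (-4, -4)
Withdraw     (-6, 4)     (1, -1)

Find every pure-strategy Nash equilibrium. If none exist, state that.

Incumbent against Passive: payoffs 6, -3, -6 → best response Passive.
Incumbent against Accommodate: payoffs -8, -4, 1 → best response Withdraw.
Entrant against Passive: payoffs -2, 0 → best response Accommodate.
Entrant against Accommodate: payoffs 3, -4 → best response Passive.
Entrant against Withdraw: payoffs 4, -1 → best response Passive.
No profile is a mutual best response for all players.

No pure-strategy Nash equilibrium.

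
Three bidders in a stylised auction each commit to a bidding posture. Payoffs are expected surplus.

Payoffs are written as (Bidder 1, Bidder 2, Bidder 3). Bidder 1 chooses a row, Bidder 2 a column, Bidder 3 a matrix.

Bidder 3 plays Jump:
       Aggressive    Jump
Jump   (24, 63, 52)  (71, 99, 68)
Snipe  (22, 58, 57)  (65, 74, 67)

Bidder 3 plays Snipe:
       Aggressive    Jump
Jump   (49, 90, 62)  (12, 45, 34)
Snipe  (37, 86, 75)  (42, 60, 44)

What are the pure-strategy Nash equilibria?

Mark each player's best response to every combination of opponents' strategies; a profile where every player is best-responding is a pure Nash equilibrium.
Bidder 1 against (Aggressive, Jump): payoffs 24, 22 → best response Jump.
Bidder 1 against (Aggressive, Snipe): payoffs 49, 37 → best response Jump.
Bidder 1 against (Jump, Jump): payoffs 71, 65 → best response Jump.
Bidder 1 against (Jump, Snipe): payoffs 12, 42 → best response Snipe.
Bidder 2 against (Jump, Jump): payoffs 63, 99 → best response Jump.
Bidder 2 against (Jump, Snipe): payoffs 90, 45 → best response Aggressive.
Bidder 2 against (Snipe, Jump): payoffs 58, 74 → best response Jump.
Bidder 2 against (Snipe, Snipe): payoffs 86, 60 → best response Aggressive.
Bidder 3 against (Jump, Aggressive): payoffs 52, 62 → best response Snipe.
Bidder 3 against (Jump, Jump): payoffs 68, 34 → best response Jump.
Bidder 3 against (Snipe, Aggressive): payoffs 57, 75 → best response Snipe.
Bidder 3 against (Snipe, Jump): payoffs 67, 44 → best response Jump.
Mutual best responses: (Jump, Aggressive, Snipe); (Jump, Jump, Jump).

The pure Nash equilibria are (Jump, Aggressive, Snipe), (Jump, Jump, Jump).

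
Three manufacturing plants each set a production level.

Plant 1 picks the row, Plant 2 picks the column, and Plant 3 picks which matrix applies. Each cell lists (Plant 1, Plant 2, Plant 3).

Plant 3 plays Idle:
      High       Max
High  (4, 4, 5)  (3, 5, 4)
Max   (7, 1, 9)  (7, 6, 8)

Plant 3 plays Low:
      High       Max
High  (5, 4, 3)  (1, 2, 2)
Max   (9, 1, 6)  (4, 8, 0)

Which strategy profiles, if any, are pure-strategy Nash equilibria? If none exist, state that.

(Max, Max, Idle)

(High, High, Idle): Plant 1 can switch to Max (4 → 7). Not NE.
(High, High, Low): Plant 1 can switch to Max (5 → 9). Not NE.
(High, Max, Idle): Plant 1 can switch to Max (3 → 7). Not NE.
(High, Max, Low): Plant 1 can switch to Max (1 → 4). Not NE.
(Max, High, Idle): Plant 2 can switch to Max (1 → 6). Not NE.
(Max, High, Low): Plant 2 can switch to Max (1 → 8). Not NE.
(Max, Max, Idle): Plant 1 gets 7, best alternative 3; Plant 2 gets 6, best alternative 1; Plant 3 gets 8, best alternative 0. No profitable deviation — NE.
(Max, Max, Low): Plant 3 can switch to Idle (0 → 8). Not NE.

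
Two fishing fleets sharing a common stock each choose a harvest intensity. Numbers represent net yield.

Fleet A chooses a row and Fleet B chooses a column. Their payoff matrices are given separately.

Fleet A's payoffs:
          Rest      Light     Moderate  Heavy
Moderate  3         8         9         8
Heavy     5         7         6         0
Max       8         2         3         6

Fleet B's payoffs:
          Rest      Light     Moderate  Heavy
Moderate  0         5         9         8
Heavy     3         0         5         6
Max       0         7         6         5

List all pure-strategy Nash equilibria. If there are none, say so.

The unique pure-strategy Nash equilibrium is (Moderate, Moderate).

Mark each player's best response to every combination of opponents' strategies; a profile where every player is best-responding is a pure Nash equilibrium.
Fleet A against Rest: payoffs 3, 5, 8 → best response Max.
Fleet A against Light: payoffs 8, 7, 2 → best response Moderate.
Fleet A against Moderate: payoffs 9, 6, 3 → best response Moderate.
Fleet A against Heavy: payoffs 8, 0, 6 → best response Moderate.
Fleet B against Moderate: payoffs 0, 5, 9, 8 → best response Moderate.
Fleet B against Heavy: payoffs 3, 0, 5, 6 → best response Heavy.
Fleet B against Max: payoffs 0, 7, 6, 5 → best response Light.
Mutual best responses: (Moderate, Moderate).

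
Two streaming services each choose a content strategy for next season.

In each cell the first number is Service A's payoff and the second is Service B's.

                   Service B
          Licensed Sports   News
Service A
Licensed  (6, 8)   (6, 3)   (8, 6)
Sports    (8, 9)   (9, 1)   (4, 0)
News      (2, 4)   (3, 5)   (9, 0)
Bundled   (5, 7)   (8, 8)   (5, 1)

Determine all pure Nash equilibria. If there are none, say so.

Service A against Licensed: payoffs 6, 8, 2, 5 → best response Sports.
Service A against Sports: payoffs 6, 9, 3, 8 → best response Sports.
Service A against News: payoffs 8, 4, 9, 5 → best response News.
Service B against Licensed: payoffs 8, 3, 6 → best response Licensed.
Service B against Sports: payoffs 9, 1, 0 → best response Licensed.
Service B against News: payoffs 4, 5, 0 → best response Sports.
Service B against Bundled: payoffs 7, 8, 1 → best response Sports.
Mutual best responses: (Sports, Licensed).

(Sports, Licensed)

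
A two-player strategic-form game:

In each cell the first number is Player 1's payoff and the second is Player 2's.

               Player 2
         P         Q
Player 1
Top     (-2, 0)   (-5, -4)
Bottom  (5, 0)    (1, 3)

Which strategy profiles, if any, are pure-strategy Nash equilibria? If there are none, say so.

Pure NE: (Bottom, Q)

Player 1 against P: payoffs -2, 5 → best response Bottom.
Player 1 against Q: payoffs -5, 1 → best response Bottom.
Player 2 against Top: payoffs 0, -4 → best response P.
Player 2 against Bottom: payoffs 0, 3 → best response Q.
Mutual best responses: (Bottom, Q).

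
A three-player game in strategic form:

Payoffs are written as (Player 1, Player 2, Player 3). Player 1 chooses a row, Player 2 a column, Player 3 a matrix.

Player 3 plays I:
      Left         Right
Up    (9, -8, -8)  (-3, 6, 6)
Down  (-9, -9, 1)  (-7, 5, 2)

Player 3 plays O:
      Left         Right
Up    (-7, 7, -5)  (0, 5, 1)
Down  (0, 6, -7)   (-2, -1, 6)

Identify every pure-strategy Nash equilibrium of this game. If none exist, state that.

(Up, Right, I)

Mark each player's best response to every combination of opponents' strategies; a profile where every player is best-responding is a pure Nash equilibrium.
Player 1 against (Left, I): payoffs 9, -9 → best response Up.
Player 1 against (Left, O): payoffs -7, 0 → best response Down.
Player 1 against (Right, I): payoffs -3, -7 → best response Up.
Player 1 against (Right, O): payoffs 0, -2 → best response Up.
Player 2 against (Up, I): payoffs -8, 6 → best response Right.
Player 2 against (Up, O): payoffs 7, 5 → best response Left.
Player 2 against (Down, I): payoffs -9, 5 → best response Right.
Player 2 against (Down, O): payoffs 6, -1 → best response Left.
Player 3 against (Up, Left): payoffs -8, -5 → best response O.
Player 3 against (Up, Right): payoffs 6, 1 → best response I.
Player 3 against (Down, Left): payoffs 1, -7 → best response I.
Player 3 against (Down, Right): payoffs 2, 6 → best response O.
Mutual best responses: (Up, Right, I).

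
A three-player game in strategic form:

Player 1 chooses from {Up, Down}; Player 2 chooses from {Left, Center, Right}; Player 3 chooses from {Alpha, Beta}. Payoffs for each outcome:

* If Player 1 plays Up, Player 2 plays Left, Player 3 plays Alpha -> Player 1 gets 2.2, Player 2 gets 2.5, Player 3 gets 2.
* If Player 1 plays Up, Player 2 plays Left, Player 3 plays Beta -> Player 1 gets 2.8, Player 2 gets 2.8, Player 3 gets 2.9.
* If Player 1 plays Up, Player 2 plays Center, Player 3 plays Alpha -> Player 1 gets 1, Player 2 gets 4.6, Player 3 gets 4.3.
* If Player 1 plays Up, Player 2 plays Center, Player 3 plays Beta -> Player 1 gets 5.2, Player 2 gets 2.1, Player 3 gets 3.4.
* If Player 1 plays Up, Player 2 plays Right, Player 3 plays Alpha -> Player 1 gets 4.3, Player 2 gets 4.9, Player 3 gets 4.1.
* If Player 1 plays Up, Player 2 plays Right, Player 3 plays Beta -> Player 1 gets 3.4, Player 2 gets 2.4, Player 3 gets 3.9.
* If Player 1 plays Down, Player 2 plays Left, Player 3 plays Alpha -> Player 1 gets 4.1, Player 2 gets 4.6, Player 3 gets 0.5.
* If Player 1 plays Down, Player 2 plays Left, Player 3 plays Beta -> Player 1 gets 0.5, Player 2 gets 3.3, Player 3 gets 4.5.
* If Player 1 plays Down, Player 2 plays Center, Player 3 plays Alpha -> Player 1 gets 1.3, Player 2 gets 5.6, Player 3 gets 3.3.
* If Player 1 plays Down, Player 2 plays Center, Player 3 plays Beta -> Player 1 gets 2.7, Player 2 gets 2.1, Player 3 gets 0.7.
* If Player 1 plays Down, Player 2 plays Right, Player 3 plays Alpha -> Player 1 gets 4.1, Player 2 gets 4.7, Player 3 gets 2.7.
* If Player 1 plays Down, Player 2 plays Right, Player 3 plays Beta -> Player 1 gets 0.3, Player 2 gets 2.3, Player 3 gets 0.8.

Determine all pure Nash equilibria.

(Up, Left, Beta) and (Up, Right, Alpha) and (Down, Center, Alpha)

Mark each player's best response to every combination of opponents' strategies; a profile where every player is best-responding is a pure Nash equilibrium.
Player 1 against (Left, Alpha): payoffs 2.2, 4.1 → best response Down.
Player 1 against (Left, Beta): payoffs 2.8, 0.5 → best response Up.
Player 1 against (Center, Alpha): payoffs 1, 1.3 → best response Down.
Player 1 against (Center, Beta): payoffs 5.2, 2.7 → best response Up.
Player 1 against (Right, Alpha): payoffs 4.3, 4.1 → best response Up.
Player 1 against (Right, Beta): payoffs 3.4, 0.3 → best response Up.
Player 2 against (Up, Alpha): payoffs 2.5, 4.6, 4.9 → best response Right.
Player 2 against (Up, Beta): payoffs 2.8, 2.1, 2.4 → best response Left.
Player 2 against (Down, Alpha): payoffs 4.6, 5.6, 4.7 → best response Center.
Player 2 against (Down, Beta): payoffs 3.3, 2.1, 2.3 → best response Left.
Player 3 against (Up, Left): payoffs 2, 2.9 → best response Beta.
Player 3 against (Up, Center): payoffs 4.3, 3.4 → best response Alpha.
Player 3 against (Up, Right): payoffs 4.1, 3.9 → best response Alpha.
Player 3 against (Down, Left): payoffs 0.5, 4.5 → best response Beta.
Player 3 against (Down, Center): payoffs 3.3, 0.7 → best response Alpha.
Player 3 against (Down, Right): payoffs 2.7, 0.8 → best response Alpha.
Mutual best responses: (Up, Left, Beta); (Up, Right, Alpha); (Down, Center, Alpha).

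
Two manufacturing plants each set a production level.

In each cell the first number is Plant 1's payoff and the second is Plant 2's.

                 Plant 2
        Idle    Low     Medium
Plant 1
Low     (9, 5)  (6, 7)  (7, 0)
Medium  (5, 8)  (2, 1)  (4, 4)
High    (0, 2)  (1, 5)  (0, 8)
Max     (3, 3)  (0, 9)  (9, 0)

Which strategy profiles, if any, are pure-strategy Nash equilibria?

Pure NE: (Low, Low)

Plant 1 against Idle: payoffs 9, 5, 0, 3 → best response Low.
Plant 1 against Low: payoffs 6, 2, 1, 0 → best response Low.
Plant 1 against Medium: payoffs 7, 4, 0, 9 → best response Max.
Plant 2 against Low: payoffs 5, 7, 0 → best response Low.
Plant 2 against Medium: payoffs 8, 1, 4 → best response Idle.
Plant 2 against High: payoffs 2, 5, 8 → best response Medium.
Plant 2 against Max: payoffs 3, 9, 0 → best response Low.
Mutual best responses: (Low, Low).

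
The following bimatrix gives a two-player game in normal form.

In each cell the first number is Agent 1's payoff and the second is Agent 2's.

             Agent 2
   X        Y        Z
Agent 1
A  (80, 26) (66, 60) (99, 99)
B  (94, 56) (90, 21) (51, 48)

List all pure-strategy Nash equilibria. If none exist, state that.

(A, Z); (B, X)

Agent 1 against X: payoffs 80, 94 → best response B.
Agent 1 against Y: payoffs 66, 90 → best response B.
Agent 1 against Z: payoffs 99, 51 → best response A.
Agent 2 against A: payoffs 26, 60, 99 → best response Z.
Agent 2 against B: payoffs 56, 21, 48 → best response X.
Mutual best responses: (A, Z); (B, X).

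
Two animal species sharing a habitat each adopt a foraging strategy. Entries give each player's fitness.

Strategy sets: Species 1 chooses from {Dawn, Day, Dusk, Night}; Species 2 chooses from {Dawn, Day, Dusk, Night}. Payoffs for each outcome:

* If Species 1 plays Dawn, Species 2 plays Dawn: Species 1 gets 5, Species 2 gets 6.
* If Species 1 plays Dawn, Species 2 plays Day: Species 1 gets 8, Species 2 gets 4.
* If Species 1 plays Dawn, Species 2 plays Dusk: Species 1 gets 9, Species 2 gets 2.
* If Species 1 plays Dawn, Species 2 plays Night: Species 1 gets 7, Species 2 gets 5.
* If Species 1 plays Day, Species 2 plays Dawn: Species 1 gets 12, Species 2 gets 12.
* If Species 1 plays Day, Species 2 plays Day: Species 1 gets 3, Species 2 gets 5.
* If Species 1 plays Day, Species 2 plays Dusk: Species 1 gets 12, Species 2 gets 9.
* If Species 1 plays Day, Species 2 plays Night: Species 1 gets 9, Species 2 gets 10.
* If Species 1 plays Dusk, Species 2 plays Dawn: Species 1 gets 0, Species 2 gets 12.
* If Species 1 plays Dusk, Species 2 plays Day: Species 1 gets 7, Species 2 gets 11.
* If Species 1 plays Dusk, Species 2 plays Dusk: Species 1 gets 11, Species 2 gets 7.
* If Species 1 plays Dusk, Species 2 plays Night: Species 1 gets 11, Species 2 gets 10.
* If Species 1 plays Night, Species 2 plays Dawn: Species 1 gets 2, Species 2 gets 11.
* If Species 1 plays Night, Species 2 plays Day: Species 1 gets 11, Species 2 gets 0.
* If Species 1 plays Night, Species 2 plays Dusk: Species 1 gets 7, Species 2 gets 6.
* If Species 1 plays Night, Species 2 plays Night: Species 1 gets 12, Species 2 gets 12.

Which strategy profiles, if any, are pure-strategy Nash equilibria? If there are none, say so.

Species 1 against Dawn: payoffs 5, 12, 0, 2 → best response Day.
Species 1 against Day: payoffs 8, 3, 7, 11 → best response Night.
Species 1 against Dusk: payoffs 9, 12, 11, 7 → best response Day.
Species 1 against Night: payoffs 7, 9, 11, 12 → best response Night.
Species 2 against Dawn: payoffs 6, 4, 2, 5 → best response Dawn.
Species 2 against Day: payoffs 12, 5, 9, 10 → best response Dawn.
Species 2 against Dusk: payoffs 12, 11, 7, 10 → best response Dawn.
Species 2 against Night: payoffs 11, 0, 6, 12 → best response Night.
Mutual best responses: (Day, Dawn); (Night, Night).

The pure Nash equilibria are (Day, Dawn), (Night, Night).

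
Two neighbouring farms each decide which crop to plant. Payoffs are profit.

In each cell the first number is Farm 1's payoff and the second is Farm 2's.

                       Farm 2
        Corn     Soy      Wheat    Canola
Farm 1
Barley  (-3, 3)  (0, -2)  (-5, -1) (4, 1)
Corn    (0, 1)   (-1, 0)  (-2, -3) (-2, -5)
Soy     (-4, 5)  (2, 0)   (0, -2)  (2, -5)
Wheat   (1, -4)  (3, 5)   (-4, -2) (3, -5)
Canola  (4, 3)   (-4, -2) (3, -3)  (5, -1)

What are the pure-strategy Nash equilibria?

(Wheat, Soy); (Canola, Corn)

Farm 1 against Corn: payoffs -3, 0, -4, 1, 4 → best response Canola.
Farm 1 against Soy: payoffs 0, -1, 2, 3, -4 → best response Wheat.
Farm 1 against Wheat: payoffs -5, -2, 0, -4, 3 → best response Canola.
Farm 1 against Canola: payoffs 4, -2, 2, 3, 5 → best response Canola.
Farm 2 against Barley: payoffs 3, -2, -1, 1 → best response Corn.
Farm 2 against Corn: payoffs 1, 0, -3, -5 → best response Corn.
Farm 2 against Soy: payoffs 5, 0, -2, -5 → best response Corn.
Farm 2 against Wheat: payoffs -4, 5, -2, -5 → best response Soy.
Farm 2 against Canola: payoffs 3, -2, -3, -1 → best response Corn.
Mutual best responses: (Wheat, Soy); (Canola, Corn).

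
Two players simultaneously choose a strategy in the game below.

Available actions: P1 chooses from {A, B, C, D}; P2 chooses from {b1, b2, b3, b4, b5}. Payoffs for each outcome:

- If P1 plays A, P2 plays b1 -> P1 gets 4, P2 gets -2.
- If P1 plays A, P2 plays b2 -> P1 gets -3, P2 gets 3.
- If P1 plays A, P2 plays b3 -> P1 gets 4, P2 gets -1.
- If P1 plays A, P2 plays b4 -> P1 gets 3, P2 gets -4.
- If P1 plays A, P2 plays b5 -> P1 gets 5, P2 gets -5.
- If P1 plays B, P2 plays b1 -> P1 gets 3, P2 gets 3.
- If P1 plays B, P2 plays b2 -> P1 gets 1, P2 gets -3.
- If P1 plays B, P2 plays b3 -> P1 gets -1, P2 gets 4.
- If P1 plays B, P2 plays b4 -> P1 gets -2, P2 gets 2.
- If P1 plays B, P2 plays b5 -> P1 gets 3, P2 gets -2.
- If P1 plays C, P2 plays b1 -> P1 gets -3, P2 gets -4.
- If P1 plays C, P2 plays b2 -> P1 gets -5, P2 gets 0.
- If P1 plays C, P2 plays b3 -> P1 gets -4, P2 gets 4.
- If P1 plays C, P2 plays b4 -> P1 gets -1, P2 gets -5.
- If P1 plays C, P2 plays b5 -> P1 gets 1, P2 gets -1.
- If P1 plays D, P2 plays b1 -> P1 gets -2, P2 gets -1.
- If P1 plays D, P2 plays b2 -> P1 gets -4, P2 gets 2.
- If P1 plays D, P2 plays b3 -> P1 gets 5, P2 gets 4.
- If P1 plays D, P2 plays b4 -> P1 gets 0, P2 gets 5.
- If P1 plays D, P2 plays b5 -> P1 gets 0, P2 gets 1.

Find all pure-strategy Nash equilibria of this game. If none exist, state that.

There is no pure-strategy Nash equilibrium.

Mark each player's best response to every combination of opponents' strategies; a profile where every player is best-responding is a pure Nash equilibrium.
P1 against b1: payoffs 4, 3, -3, -2 → best response A.
P1 against b2: payoffs -3, 1, -5, -4 → best response B.
P1 against b3: payoffs 4, -1, -4, 5 → best response D.
P1 against b4: payoffs 3, -2, -1, 0 → best response A.
P1 against b5: payoffs 5, 3, 1, 0 → best response A.
P2 against A: payoffs -2, 3, -1, -4, -5 → best response b2.
P2 against B: payoffs 3, -3, 4, 2, -2 → best response b3.
P2 against C: payoffs -4, 0, 4, -5, -1 → best response b3.
P2 against D: payoffs -1, 2, 4, 5, 1 → best response b4.
No profile is a mutual best response for all players.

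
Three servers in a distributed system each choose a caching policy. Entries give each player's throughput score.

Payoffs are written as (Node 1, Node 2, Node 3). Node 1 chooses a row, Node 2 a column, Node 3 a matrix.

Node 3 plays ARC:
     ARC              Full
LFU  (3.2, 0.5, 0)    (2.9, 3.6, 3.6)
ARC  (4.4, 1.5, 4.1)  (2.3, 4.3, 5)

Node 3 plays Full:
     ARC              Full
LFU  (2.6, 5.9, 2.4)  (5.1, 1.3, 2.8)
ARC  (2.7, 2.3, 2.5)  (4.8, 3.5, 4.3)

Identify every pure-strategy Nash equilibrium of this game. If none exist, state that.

(LFU, ARC, ARC): Node 1 can switch to ARC (3.2 → 4.4). Not NE.
(LFU, ARC, Full): Node 1 can switch to ARC (2.6 → 2.7). Not NE.
(LFU, Full, ARC): Node 1 gets 2.9, best alternative 2.3; Node 2 gets 3.6, best alternative 0.5; Node 3 gets 3.6, best alternative 2.8. No profitable deviation — NE.
(LFU, Full, Full): Node 2 can switch to ARC (1.3 → 5.9). Not NE.
(ARC, ARC, ARC): Node 2 can switch to Full (1.5 → 4.3). Not NE.
(ARC, ARC, Full): Node 2 can switch to Full (2.3 → 3.5). Not NE.
(ARC, Full, ARC): Node 1 can switch to LFU (2.3 → 2.9). Not NE.
(ARC, Full, Full): Node 1 can switch to LFU (4.8 → 5.1). Not NE.

The unique pure-strategy Nash equilibrium is (LFU, Full, ARC).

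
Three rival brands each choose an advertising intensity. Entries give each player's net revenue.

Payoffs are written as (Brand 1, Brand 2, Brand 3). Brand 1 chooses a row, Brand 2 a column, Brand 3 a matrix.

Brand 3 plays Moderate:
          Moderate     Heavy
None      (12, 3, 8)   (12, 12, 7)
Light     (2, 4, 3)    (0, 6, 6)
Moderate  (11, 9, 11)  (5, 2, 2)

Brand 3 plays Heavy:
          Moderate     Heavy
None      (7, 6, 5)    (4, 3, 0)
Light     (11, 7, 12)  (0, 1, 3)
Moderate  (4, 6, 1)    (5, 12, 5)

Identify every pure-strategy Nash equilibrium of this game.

The pure Nash equilibria are (None, Heavy, Moderate); (Light, Moderate, Heavy); (Moderate, Heavy, Heavy).

(None, Moderate, Moderate): Brand 2 can switch to Heavy (3 → 12). Not NE.
(None, Moderate, Heavy): Brand 1 can switch to Light (7 → 11). Not NE.
(None, Heavy, Moderate): Brand 1 gets 12, best alternative 5; Brand 2 gets 12, best alternative 3; Brand 3 gets 7, best alternative 0. No profitable deviation — NE.
(None, Heavy, Heavy): Brand 1 can switch to Moderate (4 → 5). Not NE.
(Light, Moderate, Moderate): Brand 1 can switch to None (2 → 12). Not NE.
(Light, Moderate, Heavy): Brand 1 gets 11, best alternative 7; Brand 2 gets 7, best alternative 1; Brand 3 gets 12, best alternative 3. No profitable deviation — NE.
(Light, Heavy, Moderate): Brand 1 can switch to None (0 → 12). Not NE.
(Light, Heavy, Heavy): Brand 1 can switch to None (0 → 4). Not NE.
(Moderate, Heavy, Heavy): Brand 1 gets 5, best alternative 4; Brand 2 gets 12, best alternative 6; Brand 3 gets 5, best alternative 2. No profitable deviation — NE.
(The remaining 3 profiles each have a profitable deviation by the same check.)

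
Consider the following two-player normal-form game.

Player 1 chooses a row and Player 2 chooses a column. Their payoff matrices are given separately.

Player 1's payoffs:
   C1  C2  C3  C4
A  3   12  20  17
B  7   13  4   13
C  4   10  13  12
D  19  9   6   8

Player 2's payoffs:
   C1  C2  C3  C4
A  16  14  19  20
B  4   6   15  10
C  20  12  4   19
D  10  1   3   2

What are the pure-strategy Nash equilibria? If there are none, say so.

(A, C1): Player 1 can switch to B (3 → 7). Not NE.
(A, C2): Player 1 can switch to B (12 → 13). Not NE.
(A, C3): Player 2 can switch to C4 (19 → 20). Not NE.
(A, C4): Player 1 gets 17, best alternative 13; Player 2 gets 20, best alternative 19. No profitable deviation — NE.
(B, C1): Player 1 can switch to D (7 → 19). Not NE.
(B, C2): Player 2 can switch to C3 (6 → 15). Not NE.
(B, C3): Player 1 can switch to A (4 → 20). Not NE.
(D, C1): Player 1 gets 19, best alternative 7; Player 2 gets 10, best alternative 3. No profitable deviation — NE.
(The remaining 8 profiles each have a profitable deviation by the same check.)

(A, C4); (D, C1)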